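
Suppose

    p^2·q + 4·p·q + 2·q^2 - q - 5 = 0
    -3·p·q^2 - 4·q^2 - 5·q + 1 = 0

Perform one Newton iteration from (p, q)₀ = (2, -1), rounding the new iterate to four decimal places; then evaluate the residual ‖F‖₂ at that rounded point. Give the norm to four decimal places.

At (2, -1): F = (-14.0000, -4.0000).
Jacobian J = [[2·p·q + 4·q, p^2 + 4·p + 4·q - 1], [-3·q^2, -6·p·q - 8·q - 5]].
At the point, J = [[-8.0000, 7.0000], [-3.0000, 15.0000]] (det J = -99.0000).
Solving J·Δ = −F gives Δ = (-1.8384, -0.1010).
Then the next iterate is (p, q)₁ = (0.1616, -1.1010).
Re-evaluating at (0.1616, -1.1010): F = (-2.215037, 1.068521), so ‖F‖₂ = 2.4593.

2.4593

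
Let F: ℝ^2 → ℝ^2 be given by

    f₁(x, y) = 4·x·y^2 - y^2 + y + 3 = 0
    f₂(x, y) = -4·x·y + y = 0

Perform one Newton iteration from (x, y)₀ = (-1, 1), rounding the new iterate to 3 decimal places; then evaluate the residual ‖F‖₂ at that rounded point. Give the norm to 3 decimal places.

26.926

At (-1, 1): F = (-1.000, 5.000).
Jacobian J = [[4·y^2, 8·x·y - 2·y + 1], [-4·y, -4·x + 1]].
At the point, J = [[4.000, -9.000], [-4.000, 5.000]] (det J = -16.000).
Solving J·Δ = −F gives Δ = (2.500, 1.000).
Then the next iterate is (x, y)₁ = (1.500, 2.000).
Re-evaluating at (1.500, 2.000): F = (25.000, -10.000), so ‖F‖₂ = 26.926.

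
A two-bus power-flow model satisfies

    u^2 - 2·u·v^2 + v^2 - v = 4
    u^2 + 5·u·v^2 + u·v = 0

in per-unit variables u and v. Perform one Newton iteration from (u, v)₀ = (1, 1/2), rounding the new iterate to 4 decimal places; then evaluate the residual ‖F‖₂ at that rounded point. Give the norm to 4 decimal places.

At (1, 1/2): F = (-3.7500, 2.7500).
Jacobian J = [[2·u - 2·v^2, -4·u·v + 2·v - 1], [2·u + 5·v^2 + v, 10·u·v + u]].
At the point, J = [[1.5000, -2.0000], [3.7500, 6.0000]] (det J = 16.5000).
Solving J·Δ = −F gives Δ = (1.0303, -1.1023).
Then the next iterate is (u, v)₁ = (2.0303, -0.6023).
Re-evaluating at (2.0303, -0.6023): F = (-0.385861, 6.581880), so ‖F‖₂ = 6.5932.

6.5932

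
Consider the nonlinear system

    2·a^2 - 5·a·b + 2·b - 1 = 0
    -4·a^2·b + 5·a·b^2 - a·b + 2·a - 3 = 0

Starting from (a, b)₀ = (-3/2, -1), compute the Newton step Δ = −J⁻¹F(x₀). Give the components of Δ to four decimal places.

(-0.3934, 0.5902)

At (-3/2, -1): F = (-6.0000, -6.0000).
Jacobian J = [[4·a - 5·b, -5·a + 2], [-8·a·b + 5·b^2 - b + 2, -4·a^2 + 10·a·b - a]].
At the point, J = [[-1.0000, 9.5000], [-4.0000, 7.5000]] (det J = 30.5000).
Solving J·Δ = −F gives Δ = (-0.3934, 0.5902).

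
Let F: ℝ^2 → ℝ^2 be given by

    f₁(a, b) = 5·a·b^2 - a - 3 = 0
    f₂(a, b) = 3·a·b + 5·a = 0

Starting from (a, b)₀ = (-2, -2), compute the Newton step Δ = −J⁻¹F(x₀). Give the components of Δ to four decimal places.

At (-2, -2): F = (-41.0000, 2.0000).
Jacobian J = [[5·b^2 - 1, 10·a·b], [3·b + 5, 3·a]].
At the point, J = [[19.0000, 40.0000], [-1.0000, -6.0000]] (det J = -74.0000).
Solving J·Δ = −F gives Δ = (2.2432, -0.0405).

(2.2432, -0.0405)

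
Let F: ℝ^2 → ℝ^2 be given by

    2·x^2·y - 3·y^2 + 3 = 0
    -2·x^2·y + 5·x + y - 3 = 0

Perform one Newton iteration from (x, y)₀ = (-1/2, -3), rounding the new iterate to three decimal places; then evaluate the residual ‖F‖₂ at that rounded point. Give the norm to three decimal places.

44.244

At (-1/2, -3): F = (-25.500, -7.000).
Jacobian J = [[4·x·y, 2·x^2 - 6·y], [-4·x·y + 5, -2·x^2 + 1]].
At the point, J = [[6.000, 18.500], [-1.000, 0.500]] (det J = 21.500).
Solving J·Δ = −F gives Δ = (-5.430, 3.140).
Then the next iterate is (x, y)₁ = (-5.930, 0.140).
Re-evaluating at (-5.930, 0.140): F = (12.78737, -42.35617), so ‖F‖₂ = 44.244.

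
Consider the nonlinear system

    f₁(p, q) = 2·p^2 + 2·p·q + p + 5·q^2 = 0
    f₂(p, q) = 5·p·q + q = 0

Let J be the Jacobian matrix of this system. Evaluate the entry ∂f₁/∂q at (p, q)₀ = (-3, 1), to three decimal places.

∂f₁/∂q = 2·p + 10·q.
At (-3, 1) this is 4.000.

4.000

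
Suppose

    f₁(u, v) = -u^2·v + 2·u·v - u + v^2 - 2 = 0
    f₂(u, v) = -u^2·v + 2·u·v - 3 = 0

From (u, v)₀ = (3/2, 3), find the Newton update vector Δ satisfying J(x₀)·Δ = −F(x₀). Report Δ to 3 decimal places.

(-0.630, -1.522)

At (3/2, 3): F = (7.750, -0.750).
Jacobian J = [[-2·u·v + 2·v - 1, -u^2 + 2·u + 2·v], [-2·u·v + 2·v, -u^2 + 2·u]].
At the point, J = [[-4.000, 6.750], [-3.000, 0.750]] (det J = 17.250).
Solving J·Δ = −F gives Δ = (-0.630, -1.522).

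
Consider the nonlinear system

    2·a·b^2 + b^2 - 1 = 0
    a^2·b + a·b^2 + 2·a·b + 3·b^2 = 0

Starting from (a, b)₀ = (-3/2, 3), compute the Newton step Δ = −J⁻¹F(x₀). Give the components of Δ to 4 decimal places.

(0.0986, -1.4354)

At (-3/2, 3): F = (-19.0000, 11.2500).
Jacobian J = [[2·b^2, 4·a·b + 2·b], [2·a·b + b^2 + 2·b, a^2 + 2·a·b + 2·a + 6·b]].
At the point, J = [[18.0000, -12.0000], [6.0000, 8.2500]] (det J = 220.5000).
Solving J·Δ = −F gives Δ = (0.0986, -1.4354).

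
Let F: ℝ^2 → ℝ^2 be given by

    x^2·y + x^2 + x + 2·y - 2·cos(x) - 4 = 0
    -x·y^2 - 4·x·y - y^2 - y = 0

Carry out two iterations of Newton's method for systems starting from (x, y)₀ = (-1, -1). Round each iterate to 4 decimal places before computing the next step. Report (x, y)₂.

(-2.0465, 0.4135)

At (-1, -1): F = (-8.080605, -3.0000).
Jacobian J = [[2·x·y + 2·x + 2·sin(x) + 1, x^2 + 2], [-y^2 - 4·y, -2·x·y - 4·x - 2·y - 1]].
At the point, J = [[-0.682942, 3.0000], [3.0000, 3.0000]] (det J = -11.048826).
Solving J·Δ = −F gives Δ = (-1.3795, 2.3795).
Then the next iterate is (x, y)₁ = (-2.3795, 1.3795).
Round to (-2.3795, 1.3795) and repeat: F = (11.299063, 14.375797), J = [[-11.704914, 7.662020], [-7.421020, 12.324041]].
Δ = (0.3330, -0.9660), so (x, y)₂ = (-2.0465, 0.4135).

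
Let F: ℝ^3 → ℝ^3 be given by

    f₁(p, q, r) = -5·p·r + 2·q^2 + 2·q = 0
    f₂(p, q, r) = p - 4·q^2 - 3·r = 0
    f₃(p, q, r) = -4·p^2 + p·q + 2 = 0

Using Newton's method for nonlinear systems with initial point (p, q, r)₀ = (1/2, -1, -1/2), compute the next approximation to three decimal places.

At (1/2, -1, -1/2): F = (1.250, -2.000, 0.500).
Jacobian J = [[-5·r, 4·q + 2, -5·p], [1, -8·q, -3], [-8·p + q, p, 0]].
At the point, J = [[2.500, -2.000, -2.500], [1.000, 8.000, -3.000], [-5.000, 0.500, 0.000]] (det J = -127.500).
Solving J·Δ = −F gives Δ = (0.136, 0.363, 0.346).
Then the next iterate is (p, q, r)₁ = (0.636, -0.637, -0.154).

(0.636, -0.637, -0.154)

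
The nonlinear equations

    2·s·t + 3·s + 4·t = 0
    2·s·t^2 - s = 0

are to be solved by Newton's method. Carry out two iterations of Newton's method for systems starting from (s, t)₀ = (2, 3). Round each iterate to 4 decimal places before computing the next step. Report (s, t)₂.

At (2, 3): F = (30.0000, 34.0000).
Jacobian J = [[2·t + 3, 2·s + 4], [2·t^2 - 1, 4·s·t]].
At the point, J = [[9.0000, 8.0000], [17.0000, 24.0000]] (det J = 80.0000).
Solving J·Δ = −F gives Δ = (-5.6000, 2.5500).
Then the next iterate is (s, t)₁ = (-3.6000, 5.5500).
Round to (-3.6000, 5.5500) and repeat: F = (-28.5600, -218.1780), J = [[14.1000, -3.2000], [60.6050, -79.9200]].
Δ = (1.6982, -1.4421), so (s, t)₂ = (-1.9018, 4.1079).

(-1.9018, 4.1079)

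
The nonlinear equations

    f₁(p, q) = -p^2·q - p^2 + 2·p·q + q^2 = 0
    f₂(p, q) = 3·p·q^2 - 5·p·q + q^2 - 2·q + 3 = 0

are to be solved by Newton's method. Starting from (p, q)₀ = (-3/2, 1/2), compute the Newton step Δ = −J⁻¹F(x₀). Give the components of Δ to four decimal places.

At (-3/2, 1/2): F = (-4.6250, 4.8750).
Jacobian J = [[-2·p·q - 2·p + 2·q, -p^2 + 2·p + 2·q], [3·q^2 - 5·q, 6·p·q - 5·p + 2·q - 2]].
At the point, J = [[5.5000, -4.2500], [-1.7500, 2.0000]] (det J = 3.5625).
Solving J·Δ = −F gives Δ = (-3.2193, -5.2544).

(-3.2193, -5.2544)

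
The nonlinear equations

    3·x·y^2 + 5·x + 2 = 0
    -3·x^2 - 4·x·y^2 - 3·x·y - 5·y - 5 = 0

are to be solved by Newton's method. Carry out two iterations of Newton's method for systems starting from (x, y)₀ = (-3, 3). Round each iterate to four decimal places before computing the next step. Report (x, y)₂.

(-1.8533, -2.7286)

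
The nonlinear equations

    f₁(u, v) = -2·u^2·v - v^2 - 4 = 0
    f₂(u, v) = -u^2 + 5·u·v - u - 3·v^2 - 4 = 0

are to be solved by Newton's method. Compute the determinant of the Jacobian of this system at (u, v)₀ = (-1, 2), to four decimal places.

J = [[-4·u·v, -2·u^2 - 2·v], [-2·u + 5·v - 1, 5·u - 6·v]].
At the point, J = [[8.0000, -6.0000], [11.0000, -17.0000]].
det J = -70.0000.

-70.0000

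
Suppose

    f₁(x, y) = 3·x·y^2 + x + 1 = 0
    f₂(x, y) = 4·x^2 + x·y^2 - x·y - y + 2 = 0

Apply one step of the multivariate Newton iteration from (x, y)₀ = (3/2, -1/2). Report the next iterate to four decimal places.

(0.6600, -0.0211)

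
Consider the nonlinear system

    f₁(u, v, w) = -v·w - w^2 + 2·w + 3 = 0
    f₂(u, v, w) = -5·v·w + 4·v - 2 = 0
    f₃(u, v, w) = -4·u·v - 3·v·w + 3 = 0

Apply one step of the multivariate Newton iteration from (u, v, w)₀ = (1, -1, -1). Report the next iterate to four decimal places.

(0.3500, 0.2500, -1.0500)

At (1, -1, -1): F = (-1.0000, -11.0000, 4.0000).
Jacobian J = [[0, -w, -v - 2·w + 2], [0, -5·w + 4, -5·v], [-4·v, -4·u - 3·w, -3·v]].
At the point, J = [[0.0000, 1.0000, 5.0000], [0.0000, 9.0000, 5.0000], [4.0000, -1.0000, 3.0000]] (det J = -160.0000).
Solving J·Δ = −F gives Δ = (-0.6500, 1.2500, -0.0500).
Then the next iterate is (u, v, w)₁ = (0.3500, 0.2500, -1.0500).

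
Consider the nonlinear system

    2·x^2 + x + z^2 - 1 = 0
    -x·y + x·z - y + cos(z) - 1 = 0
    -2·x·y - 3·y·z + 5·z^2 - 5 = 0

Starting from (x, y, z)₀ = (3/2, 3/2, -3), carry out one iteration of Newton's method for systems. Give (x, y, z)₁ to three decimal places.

(0.552, -0.084, -1.773)

At (3/2, 3/2, -3): F = (14.000, -10.23999, 49.000).
Jacobian J = [[4·x + 1, 0, 2·z], [-y + z, -x - 1, x - sin(z)], [-2·y, -2·x - 3·z, -3·y + 10·z]].
At the point, J = [[7.000, 0.000, -6.000], [-4.500, -2.500, 1.64112], [-3.000, 6.000, -34.500]] (det J = 741.82296).
Solving J·Δ = −F gives Δ = (-0.948, -1.584, 1.227).
Then the next iterate is (x, y, z)₁ = (0.552, -0.084, -1.773).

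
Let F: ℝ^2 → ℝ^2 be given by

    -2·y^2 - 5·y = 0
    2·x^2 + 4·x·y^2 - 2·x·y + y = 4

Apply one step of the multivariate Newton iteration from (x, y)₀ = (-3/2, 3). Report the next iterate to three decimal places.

(-2.359, 1.059)

At (-3/2, 3): F = (-33.000, -41.500).
Jacobian J = [[0, -4·y - 5], [4·x + 4·y^2 - 2·y, 8·x·y - 2·x + 1]].
At the point, J = [[0.000, -17.000], [24.000, -32.000]] (det J = 408.000).
Solving J·Δ = −F gives Δ = (-0.859, -1.941).
Then the next iterate is (x, y)₁ = (-2.359, 1.059).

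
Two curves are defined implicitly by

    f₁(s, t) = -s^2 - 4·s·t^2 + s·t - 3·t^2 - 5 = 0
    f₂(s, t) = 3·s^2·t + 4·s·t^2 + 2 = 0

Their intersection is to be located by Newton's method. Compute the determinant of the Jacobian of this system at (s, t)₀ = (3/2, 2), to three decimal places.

650.250

J = [[-2·s - 4·t^2 + t, -8·s·t + s - 6·t], [6·s·t + 4·t^2, 3·s^2 + 8·s·t]].
At the point, J = [[-17.000, -34.500], [34.000, 30.750]].
det J = 650.250.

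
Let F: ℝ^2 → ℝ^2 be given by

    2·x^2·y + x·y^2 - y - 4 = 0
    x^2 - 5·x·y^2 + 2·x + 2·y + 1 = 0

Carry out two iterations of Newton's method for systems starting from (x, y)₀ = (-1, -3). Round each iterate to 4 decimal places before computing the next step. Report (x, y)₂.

(0.2441, -4.3219)

At (-1, -3): F = (-16.0000, 39.0000).
Jacobian J = [[4·x·y + y^2, 2·x^2 + 2·x·y - 1], [2·x - 5·y^2 + 2, -10·x·y + 2]].
At the point, J = [[21.0000, 7.0000], [-45.0000, -28.0000]] (det J = -273.0000).
Solving J·Δ = −F gives Δ = (0.6410, 0.3626).
Then the next iterate is (x, y)₁ = (-0.3590, -2.6374).
Round to (-0.3590, -2.6374) and repeat: F = (-4.539582, 7.621883), J = [[10.743185, 1.151415], [-33.497394, -7.468266]].
Δ = (0.6031, -1.6845), so (x, y)₂ = (0.2441, -4.3219).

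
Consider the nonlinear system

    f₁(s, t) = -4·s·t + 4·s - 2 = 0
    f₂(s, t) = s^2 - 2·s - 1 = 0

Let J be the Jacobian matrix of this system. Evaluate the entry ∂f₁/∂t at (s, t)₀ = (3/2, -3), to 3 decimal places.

-6.000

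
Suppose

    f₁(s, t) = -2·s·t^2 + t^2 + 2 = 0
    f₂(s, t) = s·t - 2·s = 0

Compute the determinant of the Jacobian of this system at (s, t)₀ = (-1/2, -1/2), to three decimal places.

J = [[-2·t^2, -4·s·t + 2·t], [t - 2, s]].
At the point, J = [[-0.500, -2.000], [-2.500, -0.500]].
det J = -4.750.

-4.750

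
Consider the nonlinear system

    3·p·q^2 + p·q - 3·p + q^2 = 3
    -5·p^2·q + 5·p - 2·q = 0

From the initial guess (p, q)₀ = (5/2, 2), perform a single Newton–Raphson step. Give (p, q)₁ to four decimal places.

At (5/2, 2): F = (28.5000, -54.0000).
Jacobian J = [[3·q^2 + q - 3, 6·p·q + p + 2·q], [-10·p·q + 5, -5·p^2 - 2]].
At the point, J = [[11.0000, 36.5000], [-45.0000, -33.2500]] (det J = 1276.7500).
Solving J·Δ = −F gives Δ = (-0.8015, -0.5393).
Then the next iterate is (p, q)₁ = (1.6985, 1.4607).

(1.6985, 1.4607)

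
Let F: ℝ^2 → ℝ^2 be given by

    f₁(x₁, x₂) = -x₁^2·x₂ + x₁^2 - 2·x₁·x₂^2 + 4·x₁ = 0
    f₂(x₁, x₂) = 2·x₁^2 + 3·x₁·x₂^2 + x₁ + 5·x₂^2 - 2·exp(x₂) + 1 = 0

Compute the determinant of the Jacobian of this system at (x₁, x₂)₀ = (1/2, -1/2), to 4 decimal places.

-41.3778

J = [[-2·x₁·x₂ + 2·x₁ - 2·x₂^2 + 4, -x₁^2 - 4·x₁·x₂], [4·x₁ + 3·x₂^2 + 1, 6·x₁·x₂ + 10·x₂ - 2·exp(x₂)]].
At the point, J = [[5.0000, 0.7500], [3.7500, -7.713061]].
det J = -41.3778.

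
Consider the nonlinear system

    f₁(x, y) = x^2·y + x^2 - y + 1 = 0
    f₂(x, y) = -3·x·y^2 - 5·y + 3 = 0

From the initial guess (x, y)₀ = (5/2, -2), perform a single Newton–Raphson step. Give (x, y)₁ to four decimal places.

(2.6290, -1.2581)

At (5/2, -2): F = (-3.2500, -17.0000).
Jacobian J = [[2·x·y + 2·x, x^2 - 1], [-3·y^2, -6·x·y - 5]].
At the point, J = [[-5.0000, 5.2500], [-12.0000, 25.0000]] (det J = -62.0000).
Solving J·Δ = −F gives Δ = (0.1290, 0.7419).
Then the next iterate is (x, y)₁ = (2.6290, -1.2581).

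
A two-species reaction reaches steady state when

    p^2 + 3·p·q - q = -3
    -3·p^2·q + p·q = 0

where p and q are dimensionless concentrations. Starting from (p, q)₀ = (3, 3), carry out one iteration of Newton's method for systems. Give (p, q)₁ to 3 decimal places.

(9.000, -12.750)

At (3, 3): F = (36.000, -72.000).
Jacobian J = [[2·p + 3·q, 3·p - 1], [-6·p·q + q, -3·p^2 + p]].
At the point, J = [[15.000, 8.000], [-51.000, -24.000]] (det J = 48.000).
Solving J·Δ = −F gives Δ = (6.000, -15.750).
Then the next iterate is (p, q)₁ = (9.000, -12.750).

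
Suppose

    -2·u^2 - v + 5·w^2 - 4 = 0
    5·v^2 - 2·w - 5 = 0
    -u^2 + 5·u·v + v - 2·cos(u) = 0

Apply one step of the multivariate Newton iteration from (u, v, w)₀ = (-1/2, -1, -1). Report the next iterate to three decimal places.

At (-1/2, -1, -1): F = (1.500, 2.000, -0.50517).
Jacobian J = [[-4·u, -1, 10·w], [0, 10·v, -2], [-2·u + 5·v + 2·sin(u), 5·u + 1, 0]].
At the point, J = [[2.000, -1.000, -10.000], [0.000, -10.000, -2.000], [-4.95885, -1.500, 0.000]] (det J = 479.96741).
Solving J·Δ = −F gives Δ = (-0.156, 0.180, 0.101).
Then the next iterate is (u, v, w)₁ = (-0.656, -0.820, -0.899).

(-0.656, -0.820, -0.899)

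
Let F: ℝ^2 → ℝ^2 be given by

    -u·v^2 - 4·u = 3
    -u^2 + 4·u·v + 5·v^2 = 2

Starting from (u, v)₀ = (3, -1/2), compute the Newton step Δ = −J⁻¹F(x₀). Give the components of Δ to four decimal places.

(-10.9565, -10.2717)

At (3, -1/2): F = (-15.7500, -15.7500).
Jacobian J = [[-v^2 - 4, -2·u·v], [-2·u + 4·v, 4·u + 10·v]].
At the point, J = [[-4.2500, 3.0000], [-8.0000, 7.0000]] (det J = -5.7500).
Solving J·Δ = −F gives Δ = (-10.9565, -10.2717).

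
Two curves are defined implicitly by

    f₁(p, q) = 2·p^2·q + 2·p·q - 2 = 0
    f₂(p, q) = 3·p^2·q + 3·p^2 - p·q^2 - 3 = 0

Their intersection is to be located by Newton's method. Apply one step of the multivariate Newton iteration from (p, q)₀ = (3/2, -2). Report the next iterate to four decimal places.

At (3/2, -2): F = (-17.0000, -15.7500).
Jacobian J = [[4·p·q + 2·q, 2·p^2 + 2·p], [6·p·q + 6·p - q^2, 3·p^2 - 2·p·q]].
At the point, J = [[-16.0000, 7.5000], [-13.0000, 12.7500]] (det J = -106.5000).
Solving J·Δ = −F gives Δ = (-0.9261, 0.2911).
Then the next iterate is (p, q)₁ = (0.5739, -1.7089).

(0.5739, -1.7089)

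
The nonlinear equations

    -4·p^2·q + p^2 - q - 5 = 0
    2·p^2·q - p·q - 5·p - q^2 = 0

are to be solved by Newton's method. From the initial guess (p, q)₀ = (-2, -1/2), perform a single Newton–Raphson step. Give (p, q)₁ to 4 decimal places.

At (-2, -1/2): F = (7.5000, 4.7500).
Jacobian J = [[-8·p·q + 2·p, -4·p^2 - 1], [4·p·q - q - 5, 2·p^2 - p - 2·q]].
At the point, J = [[-12.0000, -17.0000], [-0.5000, 11.0000]] (det J = -140.5000).
Solving J·Δ = −F gives Δ = (1.1619, -0.3790).
Then the next iterate is (p, q)₁ = (-0.8381, -0.8790).

(-0.8381, -0.8790)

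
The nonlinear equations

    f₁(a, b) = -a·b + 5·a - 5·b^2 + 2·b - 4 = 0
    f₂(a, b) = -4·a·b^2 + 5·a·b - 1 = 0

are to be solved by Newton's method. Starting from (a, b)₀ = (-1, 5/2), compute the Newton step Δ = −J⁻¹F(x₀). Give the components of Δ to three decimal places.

At (-1, 5/2): F = (-32.750, 11.500).
Jacobian J = [[-b + 5, -a - 10·b + 2], [-4·b^2 + 5·b, -8·a·b + 5·a]].
At the point, J = [[2.500, -22.000], [-12.500, 15.000]] (det J = -237.500).
Solving J·Δ = −F gives Δ = (-1.003, -1.603).

(-1.003, -1.603)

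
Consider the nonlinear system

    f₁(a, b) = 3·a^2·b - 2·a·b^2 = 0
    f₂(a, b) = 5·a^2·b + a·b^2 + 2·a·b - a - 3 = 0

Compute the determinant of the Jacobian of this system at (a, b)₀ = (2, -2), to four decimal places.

636.0000

J = [[6·a·b - 2·b^2, 3·a^2 - 4·a·b], [10·a·b + b^2 + 2·b - 1, 5·a^2 + 2·a·b + 2·a]].
At the point, J = [[-32.0000, 28.0000], [-41.0000, 16.0000]].
det J = 636.0000.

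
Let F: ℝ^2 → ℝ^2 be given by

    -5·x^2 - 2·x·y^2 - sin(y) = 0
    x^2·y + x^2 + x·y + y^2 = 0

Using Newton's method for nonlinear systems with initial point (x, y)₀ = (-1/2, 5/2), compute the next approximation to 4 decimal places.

At (-1/2, 5/2): F = (4.401528, 5.8750).
Jacobian J = [[-10·x - 2·y^2, -4·x·y - cos(y)], [2·x·y + 2·x + y, x^2 + x + 2·y]].
At the point, J = [[-7.5000, 5.801144], [-1.0000, 4.7500]] (det J = -29.823856).
Solving J·Δ = −F gives Δ = (-0.4417, -1.3298).
Then the next iterate is (x, y)₁ = (-0.9417, 1.1702).

(-0.9417, 1.1702)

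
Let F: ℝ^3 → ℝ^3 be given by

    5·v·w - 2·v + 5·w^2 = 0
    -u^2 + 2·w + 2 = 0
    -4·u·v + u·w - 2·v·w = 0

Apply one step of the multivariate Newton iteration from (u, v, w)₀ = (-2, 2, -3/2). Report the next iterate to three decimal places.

At (-2, 2, -3/2): F = (-7.750, -5.000, 25.000).
Jacobian J = [[0, 5·w - 2, 5·v + 10·w], [-2·u, 0, 2], [-4·v + w, -4·u - 2·w, u - 2·v]].
At the point, J = [[0.000, -9.500, -5.000], [4.000, 0.000, 2.000], [-9.500, 11.000, -6.000]] (det J = -267.500).
Solving J·Δ = −F gives Δ = (0.955, -1.126, 0.590).
Then the next iterate is (u, v, w)₁ = (-1.045, 0.874, -0.910).

(-1.045, 0.874, -0.910)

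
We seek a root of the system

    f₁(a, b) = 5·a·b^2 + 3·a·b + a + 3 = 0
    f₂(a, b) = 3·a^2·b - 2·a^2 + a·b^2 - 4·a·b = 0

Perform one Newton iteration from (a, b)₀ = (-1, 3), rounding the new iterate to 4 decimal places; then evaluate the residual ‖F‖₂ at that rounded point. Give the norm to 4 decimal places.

At (-1, 3): F = (-52.0000, 10.0000).
Jacobian J = [[5·b^2 + 3·b + 1, 10·a·b + 3·a], [6·a·b - 4·a + b^2 - 4·b, 3·a^2 + 2·a·b - 4·a]].
At the point, J = [[55.0000, -33.0000], [-17.0000, 1.0000]] (det J = -506.0000).
Solving J·Δ = −F gives Δ = (0.5494, -0.6601).
Then the next iterate is (a, b)₁ = (-0.4506, 2.3399).
Re-evaluating at (-0.4506, 2.3399): F = (-12.949149, 2.769543), so ‖F‖₂ = 13.2420.

13.2420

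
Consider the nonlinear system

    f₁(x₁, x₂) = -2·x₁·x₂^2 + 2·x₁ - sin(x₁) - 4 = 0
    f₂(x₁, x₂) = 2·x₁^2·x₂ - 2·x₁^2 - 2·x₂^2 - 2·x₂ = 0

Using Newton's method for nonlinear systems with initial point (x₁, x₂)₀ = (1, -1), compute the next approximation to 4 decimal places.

(1.1128, 0.2256)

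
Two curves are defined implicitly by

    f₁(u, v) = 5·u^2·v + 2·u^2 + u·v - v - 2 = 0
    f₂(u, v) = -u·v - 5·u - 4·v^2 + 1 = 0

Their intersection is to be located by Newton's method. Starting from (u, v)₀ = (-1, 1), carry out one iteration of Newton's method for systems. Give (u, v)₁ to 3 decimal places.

(-0.725, 1.193)

At (-1, 1): F = (3.000, 3.000).
Jacobian J = [[10·u·v + 4·u + v, 5·u^2 + u - 1], [-v - 5, -u - 8·v]].
At the point, J = [[-13.000, 3.000], [-6.000, -7.000]] (det J = 109.000).
Solving J·Δ = −F gives Δ = (0.275, 0.193).
Then the next iterate is (u, v)₁ = (-0.725, 1.193).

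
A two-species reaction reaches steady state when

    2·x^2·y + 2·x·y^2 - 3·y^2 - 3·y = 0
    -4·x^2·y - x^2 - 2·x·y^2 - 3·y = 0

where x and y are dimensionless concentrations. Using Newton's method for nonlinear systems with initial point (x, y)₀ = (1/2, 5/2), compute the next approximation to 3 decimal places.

(0.417, 0.884)

At (1/2, 5/2): F = (-18.750, -16.500).
Jacobian J = [[4·x·y + 2·y^2, 2·x^2 + 4·x·y - 6·y - 3], [-8·x·y - 2·x - 2·y^2, -4·x^2 - 4·x·y - 3]].
At the point, J = [[17.500, -12.500], [-23.500, -9.000]] (det J = -451.250).
Solving J·Δ = −F gives Δ = (-0.083, -1.616).
Then the next iterate is (x, y)₁ = (0.417, 0.884).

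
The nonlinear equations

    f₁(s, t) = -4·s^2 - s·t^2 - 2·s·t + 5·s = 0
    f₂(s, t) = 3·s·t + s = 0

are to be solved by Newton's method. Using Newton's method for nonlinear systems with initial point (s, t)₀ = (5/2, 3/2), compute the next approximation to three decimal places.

At (5/2, 3/2): F = (-25.625, 13.750).
Jacobian J = [[-8·s - t^2 - 2·t + 5, -2·s·t - 2·s], [3·t + 1, 3·s]].
At the point, J = [[-20.250, -12.500], [5.500, 7.500]] (det J = -83.125).
Solving J·Δ = −F gives Δ = (-0.244, -1.654).
Then the next iterate is (s, t)₁ = (2.256, -0.154).

(2.256, -0.154)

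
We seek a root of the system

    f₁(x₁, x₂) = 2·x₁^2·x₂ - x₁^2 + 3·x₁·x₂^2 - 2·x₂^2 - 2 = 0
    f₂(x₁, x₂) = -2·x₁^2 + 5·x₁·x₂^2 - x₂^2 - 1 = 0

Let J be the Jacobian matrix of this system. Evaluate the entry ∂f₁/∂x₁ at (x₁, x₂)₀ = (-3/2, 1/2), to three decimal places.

∂f₁/∂x₁ = 4·x₁·x₂ - 2·x₁ + 3·x₂^2.
At (-3/2, 1/2) this is 0.750.

0.750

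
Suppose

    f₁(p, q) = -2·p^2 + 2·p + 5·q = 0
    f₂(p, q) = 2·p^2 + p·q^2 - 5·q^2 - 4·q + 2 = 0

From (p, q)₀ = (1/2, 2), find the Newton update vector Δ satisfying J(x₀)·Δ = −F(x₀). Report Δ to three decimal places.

(-3.783, -2.100)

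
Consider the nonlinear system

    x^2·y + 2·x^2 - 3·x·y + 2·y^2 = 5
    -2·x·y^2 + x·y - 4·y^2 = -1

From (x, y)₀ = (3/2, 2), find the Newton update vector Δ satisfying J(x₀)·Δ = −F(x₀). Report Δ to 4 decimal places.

At (3/2, 2): F = (3.0000, -24.0000).
Jacobian J = [[2·x·y + 4·x - 3·y, x^2 - 3·x + 4·y], [-2·y^2 + y, -4·x·y + x - 8·y]].
At the point, J = [[6.0000, 5.7500], [-6.0000, -26.5000]] (det J = -124.5000).
Solving J·Δ = −F gives Δ = (0.4699, -1.0120).

(0.4699, -1.0120)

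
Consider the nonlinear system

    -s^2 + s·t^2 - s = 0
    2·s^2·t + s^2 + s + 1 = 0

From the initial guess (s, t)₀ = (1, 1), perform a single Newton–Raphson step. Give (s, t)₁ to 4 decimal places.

(0.3333, 0.8333)

At (1, 1): F = (-1.0000, 5.0000).
Jacobian J = [[-2·s + t^2 - 1, 2·s·t], [4·s·t + 2·s + 1, 2·s^2]].
At the point, J = [[-2.0000, 2.0000], [7.0000, 2.0000]] (det J = -18.0000).
Solving J·Δ = −F gives Δ = (-0.6667, -0.1667).
Then the next iterate is (s, t)₁ = (0.3333, 0.8333).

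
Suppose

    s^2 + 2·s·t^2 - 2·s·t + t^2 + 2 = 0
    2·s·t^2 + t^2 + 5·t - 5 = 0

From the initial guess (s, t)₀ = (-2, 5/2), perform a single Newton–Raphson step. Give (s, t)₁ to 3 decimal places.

(-1.061, 2.549)

At (-2, 5/2): F = (-2.750, -11.250).
Jacobian J = [[2·s + 2·t^2 - 2·t, 4·s·t - 2·s + 2·t], [2·t^2, 4·s·t + 2·t + 5]].
At the point, J = [[3.500, -11.000], [12.500, -10.000]] (det J = 102.500).
Solving J·Δ = −F gives Δ = (0.939, 0.049).
Then the next iterate is (s, t)₁ = (-1.061, 2.549).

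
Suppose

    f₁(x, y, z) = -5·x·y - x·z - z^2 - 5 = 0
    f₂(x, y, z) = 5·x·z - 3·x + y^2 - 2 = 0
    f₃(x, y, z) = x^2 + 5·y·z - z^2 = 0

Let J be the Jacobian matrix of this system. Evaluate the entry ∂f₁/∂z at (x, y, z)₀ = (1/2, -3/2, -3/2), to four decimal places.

2.5000

∂f₁/∂z = -x - 2·z.
At (1/2, -3/2, -3/2) this is 2.5000.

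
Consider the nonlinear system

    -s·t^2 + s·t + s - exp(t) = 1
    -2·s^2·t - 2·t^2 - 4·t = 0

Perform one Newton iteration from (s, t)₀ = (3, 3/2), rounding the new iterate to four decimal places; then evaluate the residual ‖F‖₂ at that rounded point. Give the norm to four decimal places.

11.9847

At (3, 3/2): F = (-4.731689, -37.5000).
Jacobian J = [[-t^2 + t + 1, -2·s·t + s - exp(t)], [-4·s·t, -2·s^2 - 4·t - 4]].
At the point, J = [[0.2500, -10.481689], [-18.0000, -28.0000]] (det J = -195.670403).
Solving J·Δ = −F gives Δ = (-1.3317, -0.4832).
Then the next iterate is (s, t)₁ = (1.6683, 1.0168).
Re-evaluating at (1.6683, 1.0168): F = (-2.124533, -11.794931), so ‖F‖₂ = 11.9847.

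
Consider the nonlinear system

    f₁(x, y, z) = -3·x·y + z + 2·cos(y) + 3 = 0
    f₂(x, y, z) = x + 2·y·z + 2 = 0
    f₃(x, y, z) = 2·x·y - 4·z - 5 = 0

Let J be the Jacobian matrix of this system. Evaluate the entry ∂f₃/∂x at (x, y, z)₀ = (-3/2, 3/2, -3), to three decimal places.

3.000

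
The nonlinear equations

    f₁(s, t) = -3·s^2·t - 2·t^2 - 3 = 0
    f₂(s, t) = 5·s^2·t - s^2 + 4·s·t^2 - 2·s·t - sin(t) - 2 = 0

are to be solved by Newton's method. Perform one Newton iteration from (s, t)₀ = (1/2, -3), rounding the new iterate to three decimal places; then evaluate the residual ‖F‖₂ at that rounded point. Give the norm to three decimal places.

6.017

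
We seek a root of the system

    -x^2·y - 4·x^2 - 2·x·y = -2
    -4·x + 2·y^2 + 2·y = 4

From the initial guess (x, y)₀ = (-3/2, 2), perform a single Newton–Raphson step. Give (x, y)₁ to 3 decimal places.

(-1.042, 0.783)

At (-3/2, 2): F = (-5.500, 14.000).
Jacobian J = [[-2·x·y - 8·x - 2·y, -x^2 - 2·x], [-4, 4·y + 2]].
At the point, J = [[14.000, 0.750], [-4.000, 10.000]] (det J = 143.000).
Solving J·Δ = −F gives Δ = (0.458, -1.217).
Then the next iterate is (x, y)₁ = (-1.042, 0.783).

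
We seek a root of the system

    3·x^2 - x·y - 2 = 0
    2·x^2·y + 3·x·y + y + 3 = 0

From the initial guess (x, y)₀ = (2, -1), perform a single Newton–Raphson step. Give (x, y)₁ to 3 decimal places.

(1.098, -0.861)

At (2, -1): F = (12.000, -12.000).
Jacobian J = [[6·x - y, -x], [4·x·y + 3·y, 2·x^2 + 3·x + 1]].
At the point, J = [[13.000, -2.000], [-11.000, 15.000]] (det J = 173.000).
Solving J·Δ = −F gives Δ = (-0.902, 0.139).
Then the next iterate is (x, y)₁ = (1.098, -0.861).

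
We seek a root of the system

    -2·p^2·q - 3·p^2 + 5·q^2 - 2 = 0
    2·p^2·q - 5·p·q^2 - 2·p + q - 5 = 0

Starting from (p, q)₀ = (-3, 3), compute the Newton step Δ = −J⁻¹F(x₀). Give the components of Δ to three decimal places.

(0.938, -1.056)

At (-3, 3): F = (-38.000, 193.000).
Jacobian J = [[-4·p·q - 6·p, -2·p^2 + 10·q], [4·p·q - 5·q^2 - 2, 2·p^2 - 10·p·q + 1]].
At the point, J = [[54.000, 12.000], [-83.000, 109.000]] (det J = 6882.000).
Solving J·Δ = −F gives Δ = (0.938, -1.056).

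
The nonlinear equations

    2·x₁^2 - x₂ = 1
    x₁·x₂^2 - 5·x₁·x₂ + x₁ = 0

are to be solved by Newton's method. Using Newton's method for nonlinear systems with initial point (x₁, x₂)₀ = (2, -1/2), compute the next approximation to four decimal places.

(1.1057, -0.1545)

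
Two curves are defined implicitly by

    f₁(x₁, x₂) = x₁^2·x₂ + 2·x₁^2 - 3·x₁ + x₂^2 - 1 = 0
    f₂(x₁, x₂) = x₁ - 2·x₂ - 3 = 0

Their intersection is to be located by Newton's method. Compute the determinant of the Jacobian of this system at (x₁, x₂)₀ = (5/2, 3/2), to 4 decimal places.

-38.2500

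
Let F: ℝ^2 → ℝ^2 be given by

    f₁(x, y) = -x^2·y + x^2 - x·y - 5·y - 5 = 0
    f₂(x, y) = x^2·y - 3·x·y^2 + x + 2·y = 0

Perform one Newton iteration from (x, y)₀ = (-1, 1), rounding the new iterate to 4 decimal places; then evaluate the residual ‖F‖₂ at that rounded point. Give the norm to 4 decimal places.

9.8873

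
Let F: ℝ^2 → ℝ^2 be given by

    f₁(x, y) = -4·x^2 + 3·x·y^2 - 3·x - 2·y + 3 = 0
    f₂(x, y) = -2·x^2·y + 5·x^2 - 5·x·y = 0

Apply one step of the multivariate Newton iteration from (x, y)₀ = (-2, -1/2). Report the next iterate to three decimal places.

(-1.198, -1.381)

At (-2, -1/2): F = (-7.500, 19.000).
Jacobian J = [[-8·x + 3·y^2 - 3, 6·x·y - 2], [-4·x·y + 10·x - 5·y, -2·x^2 - 5·x]].
At the point, J = [[13.750, 4.000], [-21.500, 2.000]] (det J = 113.500).
Solving J·Δ = −F gives Δ = (0.802, -0.881).
Then the next iterate is (x, y)₁ = (-1.198, -1.381).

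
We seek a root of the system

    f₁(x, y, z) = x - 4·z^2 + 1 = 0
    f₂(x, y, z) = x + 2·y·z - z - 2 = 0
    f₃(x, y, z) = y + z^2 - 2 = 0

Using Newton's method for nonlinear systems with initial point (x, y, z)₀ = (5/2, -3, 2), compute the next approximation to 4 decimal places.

At (5/2, -3, 2): F = (-12.5000, -13.5000, -1.0000).
Jacobian J = [[1, 0, -8·z], [1, 2·z, 2·y - 1], [0, 1, 2·z]].
At the point, J = [[1.0000, 0.0000, -16.0000], [1.0000, 4.0000, -7.0000], [0.0000, 1.0000, 4.0000]] (det J = 7.0000).
Solving J·Δ = −F gives Δ = (19.3571, -0.7143, 0.4286).
Then the next iterate is (x, y, z)₁ = (21.8571, -3.7143, 2.4286).

(21.8571, -3.7143, 2.4286)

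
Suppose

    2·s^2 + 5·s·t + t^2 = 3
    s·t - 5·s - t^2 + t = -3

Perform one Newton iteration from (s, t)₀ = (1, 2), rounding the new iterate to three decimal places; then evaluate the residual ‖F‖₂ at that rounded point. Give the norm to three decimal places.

283.129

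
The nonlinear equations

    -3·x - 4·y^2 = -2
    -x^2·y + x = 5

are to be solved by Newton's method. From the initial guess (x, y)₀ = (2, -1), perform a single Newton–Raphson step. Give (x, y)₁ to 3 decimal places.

At (2, -1): F = (-8.000, 1.000).
Jacobian J = [[-3, -8·y], [-2·x·y + 1, -x^2]].
At the point, J = [[-3.000, 8.000], [5.000, -4.000]] (det J = -28.000).
Solving J·Δ = −F gives Δ = (0.857, 1.321).
Then the next iterate is (x, y)₁ = (2.857, 0.321).

(2.857, 0.321)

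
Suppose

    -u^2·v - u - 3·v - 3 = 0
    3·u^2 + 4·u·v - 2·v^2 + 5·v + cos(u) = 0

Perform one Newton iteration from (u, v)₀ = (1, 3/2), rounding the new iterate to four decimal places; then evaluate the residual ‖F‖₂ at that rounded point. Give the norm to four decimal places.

At (1, 3/2): F = (-10.0000, 12.540302).
Jacobian J = [[-2·u·v - 1, -u^2 - 3], [6·u + 4·v - sin(u), 4·u - 4·v + 5]].
At the point, J = [[-4.0000, -4.0000], [11.158529, 3.0000]] (det J = 32.634116).
Solving J·Δ = −F gives Δ = (-0.6178, -1.8822).
Then the next iterate is (u, v)₁ = (0.3822, -0.3822).
Re-evaluating at (0.3822, -0.3822): F = (-2.179769, -1.421384), so ‖F‖₂ = 2.6023.

2.6023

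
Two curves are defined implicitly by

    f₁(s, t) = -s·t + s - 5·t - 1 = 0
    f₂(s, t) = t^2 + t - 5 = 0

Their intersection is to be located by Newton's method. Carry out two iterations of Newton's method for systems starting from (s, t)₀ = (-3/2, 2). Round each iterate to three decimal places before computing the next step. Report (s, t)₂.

At (-3/2, 2): F = (-9.500, 1.000).
Jacobian J = [[-t + 1, -s - 5], [0, 2·t + 1]].
At the point, J = [[-1.000, -3.500], [0.000, 5.000]] (det J = -5.000).
Solving J·Δ = −F gives Δ = (-8.800, -0.200).
Then the next iterate is (s, t)₁ = (-10.300, 1.800).
Round to (-10.300, 1.800) and repeat: F = (-1.760, 0.040), J = [[-0.800, 5.300], [0.000, 4.600]].
Δ = (-2.258, -0.009), so (s, t)₂ = (-12.558, 1.791).

(-12.558, 1.791)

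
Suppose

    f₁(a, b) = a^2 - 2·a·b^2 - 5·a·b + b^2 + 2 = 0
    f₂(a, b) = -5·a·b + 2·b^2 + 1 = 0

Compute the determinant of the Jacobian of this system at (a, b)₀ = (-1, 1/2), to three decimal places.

-15.000

J = [[2·a - 2·b^2 - 5·b, -4·a·b - 5·a + 2·b], [-5·b, -5·a + 4·b]].
At the point, J = [[-5.000, 8.000], [-2.500, 7.000]].
det J = -15.000.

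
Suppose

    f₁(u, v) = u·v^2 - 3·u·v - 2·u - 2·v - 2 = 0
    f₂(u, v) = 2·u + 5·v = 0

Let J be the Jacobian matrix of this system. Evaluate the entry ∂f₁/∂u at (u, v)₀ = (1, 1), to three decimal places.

∂f₁/∂u = v^2 - 3·v - 2.
At (1, 1) this is -4.000.

-4.000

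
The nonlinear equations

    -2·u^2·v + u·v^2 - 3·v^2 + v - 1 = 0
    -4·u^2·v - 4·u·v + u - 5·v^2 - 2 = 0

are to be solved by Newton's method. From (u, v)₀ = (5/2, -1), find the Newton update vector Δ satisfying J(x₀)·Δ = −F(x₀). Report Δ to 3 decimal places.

(5.620, 6.840)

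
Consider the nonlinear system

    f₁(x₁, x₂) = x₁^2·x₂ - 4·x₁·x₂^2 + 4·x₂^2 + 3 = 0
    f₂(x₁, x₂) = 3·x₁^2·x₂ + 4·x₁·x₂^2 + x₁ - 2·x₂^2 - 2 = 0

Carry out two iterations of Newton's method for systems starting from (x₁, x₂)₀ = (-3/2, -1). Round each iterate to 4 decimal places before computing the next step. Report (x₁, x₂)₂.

(-1.2410, 0.2588)

At (-3/2, -1): F = (10.7500, -18.2500).
Jacobian J = [[2·x₁·x₂ - 4·x₂^2, x₁^2 - 8·x₁·x₂ + 8·x₂], [6·x₁·x₂ + 4·x₂^2 + 1, 3·x₁^2 + 8·x₁·x₂ - 4·x₂]].
At the point, J = [[-1.0000, -17.7500], [14.0000, 22.7500]] (det J = 225.7500).
Solving J·Δ = −F gives Δ = (0.3516, 0.5858).
Then the next iterate is (x₁, x₂)₁ = (-1.1484, -0.4142).
Round to (-1.1484, -0.4142) and repeat: F = (3.928076, -5.918378), J = [[0.265088, -5.800116], [4.540250, 9.418606]].
Δ = (-0.0926, 0.6730), so (x₁, x₂)₂ = (-1.2410, 0.2588).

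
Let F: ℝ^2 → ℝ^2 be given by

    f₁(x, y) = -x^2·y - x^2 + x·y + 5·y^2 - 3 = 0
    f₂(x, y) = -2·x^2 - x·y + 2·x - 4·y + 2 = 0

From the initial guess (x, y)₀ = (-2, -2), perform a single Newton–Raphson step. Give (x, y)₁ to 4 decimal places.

(-1.3642, -1.1852)

At (-2, -2): F = (25.0000, -6.0000).
Jacobian J = [[-2·x·y - 2·x + y, -x^2 + x + 10·y], [-4·x - y + 2, -x - 4]].
At the point, J = [[-6.0000, -26.0000], [12.0000, -2.0000]] (det J = 324.0000).
Solving J·Δ = −F gives Δ = (0.6358, 0.8148).
Then the next iterate is (x, y)₁ = (-1.3642, -1.1852).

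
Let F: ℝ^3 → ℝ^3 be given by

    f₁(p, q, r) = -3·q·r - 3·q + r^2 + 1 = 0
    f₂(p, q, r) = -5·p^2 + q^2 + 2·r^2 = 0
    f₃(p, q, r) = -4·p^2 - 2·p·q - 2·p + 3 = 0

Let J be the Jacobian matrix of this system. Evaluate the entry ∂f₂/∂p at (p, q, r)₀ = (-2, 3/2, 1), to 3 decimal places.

∂f₂/∂p = -10·p.
At (-2, 3/2, 1) this is 20.000.

20.000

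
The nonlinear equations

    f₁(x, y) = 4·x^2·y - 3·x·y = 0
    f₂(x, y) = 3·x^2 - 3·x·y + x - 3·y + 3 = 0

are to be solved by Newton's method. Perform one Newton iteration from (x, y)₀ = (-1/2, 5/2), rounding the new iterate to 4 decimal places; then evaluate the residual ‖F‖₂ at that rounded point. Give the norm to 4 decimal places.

At (-1/2, 5/2): F = (6.2500, -0.5000).
Jacobian J = [[8·x·y - 3·y, 4·x^2 - 3·x], [6·x - 3·y + 1, -3·x - 3]].
At the point, J = [[-17.5000, 2.5000], [-9.5000, -1.5000]] (det J = 50.0000).
Solving J·Δ = −F gives Δ = (0.1625, -1.3625).
Then the next iterate is (x, y)₁ = (-0.3375, 1.1375).
Re-evaluating at (-0.3375, 1.1375): F = (1.669992, 0.743438), so ‖F‖₂ = 1.8280.

1.8280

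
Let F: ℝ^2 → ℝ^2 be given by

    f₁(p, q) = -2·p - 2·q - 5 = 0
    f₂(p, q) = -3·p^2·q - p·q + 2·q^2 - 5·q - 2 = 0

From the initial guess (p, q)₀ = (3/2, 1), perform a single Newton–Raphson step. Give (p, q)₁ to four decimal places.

(45.5000, -48.0000)

At (3/2, 1): F = (-10.0000, -13.2500).
Jacobian J = [[-2, -2], [-6·p·q - q, -3·p^2 - p + 4·q - 5]].
At the point, J = [[-2.0000, -2.0000], [-10.0000, -9.2500]] (det J = -1.5000).
Solving J·Δ = −F gives Δ = (44.0000, -49.0000).
Then the next iterate is (p, q)₁ = (45.5000, -48.0000).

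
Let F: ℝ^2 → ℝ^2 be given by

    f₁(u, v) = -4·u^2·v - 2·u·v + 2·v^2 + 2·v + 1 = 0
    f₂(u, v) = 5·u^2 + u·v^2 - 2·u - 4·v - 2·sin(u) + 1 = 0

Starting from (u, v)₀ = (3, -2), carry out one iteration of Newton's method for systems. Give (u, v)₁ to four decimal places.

(1.1948, -2.1015)

At (3, -2): F = (89.0000, 59.717760).
Jacobian J = [[-8·u·v - 2·v, -4·u^2 - 2·u + 4·v + 2], [10·u + v^2 - 2·cos(u) - 2, 2·u·v - 4]].
At the point, J = [[52.0000, -48.0000], [33.979985, -16.0000]] (det J = 799.039280).
Solving J·Δ = −F gives Δ = (-1.8052, -0.1015).
Then the next iterate is (u, v)₁ = (1.1948, -2.1015).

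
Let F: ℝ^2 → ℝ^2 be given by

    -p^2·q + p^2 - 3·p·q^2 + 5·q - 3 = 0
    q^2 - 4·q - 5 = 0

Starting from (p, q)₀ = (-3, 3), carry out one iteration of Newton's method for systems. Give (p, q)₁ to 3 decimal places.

(15.333, 7.000)

At (-3, 3): F = (75.000, -8.000).
Jacobian J = [[-2·p·q + 2·p - 3·q^2, -p^2 - 6·p·q + 5], [0, 2·q - 4]].
At the point, J = [[-15.000, 50.000], [0.000, 2.000]] (det J = -30.000).
Solving J·Δ = −F gives Δ = (18.333, 4.000).
Then the next iterate is (p, q)₁ = (15.333, 7.000).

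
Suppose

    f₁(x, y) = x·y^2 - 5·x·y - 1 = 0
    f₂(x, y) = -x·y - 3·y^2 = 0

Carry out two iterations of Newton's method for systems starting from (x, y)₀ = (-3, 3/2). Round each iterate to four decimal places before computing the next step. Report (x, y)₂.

At (-3, 3/2): F = (14.7500, -2.2500).
Jacobian J = [[y^2 - 5·y, 2·x·y - 5·x], [-y, -x - 6·y]].
At the point, J = [[-5.2500, 6.0000], [-1.5000, -6.0000]] (det J = 40.5000).
Solving J·Δ = −F gives Δ = (1.8519, -0.8380).
Then the next iterate is (x, y)₁ = (-1.1481, 0.6620).
Round to (-1.1481, 0.6620) and repeat: F = (2.297063, -0.554690), J = [[-2.871756, 4.220416], [-0.6620, -2.8239]].
Δ = (0.3802, -0.2856), so (x, y)₂ = (-0.7679, 0.3764).

(-0.7679, 0.3764)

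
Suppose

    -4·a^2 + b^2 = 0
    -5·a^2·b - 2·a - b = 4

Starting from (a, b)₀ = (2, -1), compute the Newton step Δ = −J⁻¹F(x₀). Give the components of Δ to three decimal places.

(-0.917, -0.167)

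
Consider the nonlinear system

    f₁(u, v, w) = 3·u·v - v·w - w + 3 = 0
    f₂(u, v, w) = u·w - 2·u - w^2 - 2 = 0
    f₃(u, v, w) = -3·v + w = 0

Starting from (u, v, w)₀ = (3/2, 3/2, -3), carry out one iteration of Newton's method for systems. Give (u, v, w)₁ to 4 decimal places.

(1.8333, -0.1037, -0.3111)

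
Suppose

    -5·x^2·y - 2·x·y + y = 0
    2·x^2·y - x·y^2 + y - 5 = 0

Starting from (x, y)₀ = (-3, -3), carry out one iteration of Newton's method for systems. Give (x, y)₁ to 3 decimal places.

(-1.709, -2.854)

At (-3, -3): F = (114.000, -35.000).
Jacobian J = [[-10·x·y - 2·y, -5·x^2 - 2·x + 1], [4·x·y - y^2, 2·x^2 - 2·x·y + 1]].
At the point, J = [[-84.000, -38.000], [27.000, 1.000]] (det J = 942.000).
Solving J·Δ = −F gives Δ = (1.291, 0.146).
Then the next iterate is (x, y)₁ = (-1.709, -2.854).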